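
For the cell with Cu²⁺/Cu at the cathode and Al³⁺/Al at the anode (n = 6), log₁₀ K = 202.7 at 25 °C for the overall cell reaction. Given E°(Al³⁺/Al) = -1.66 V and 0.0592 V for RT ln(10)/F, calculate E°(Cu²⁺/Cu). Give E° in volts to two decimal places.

E°cell = (0.0592/n)·log K = (0.0592/6)(202.7) = +2.000 V.
Since Cu²⁺/Cu is the cathode and Al³⁺/Al the anode, E°cell = E°(Cu²⁺/Cu) − E°(Al³⁺/Al).
So E°(Cu²⁺/Cu) = E°cell + E°(Al³⁺/Al) = +2.000 + (-1.66) = +0.34 V.

+0.34 V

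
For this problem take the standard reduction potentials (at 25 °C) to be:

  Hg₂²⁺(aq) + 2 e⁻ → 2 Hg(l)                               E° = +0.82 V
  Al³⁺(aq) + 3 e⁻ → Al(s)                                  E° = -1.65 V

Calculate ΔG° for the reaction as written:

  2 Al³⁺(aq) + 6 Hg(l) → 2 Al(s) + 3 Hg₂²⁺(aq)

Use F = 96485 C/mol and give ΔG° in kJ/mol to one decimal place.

+1429.9 kJ/mol

As written, Al³⁺/Al is reduced (cathode) and Hg₂²⁺/Hg is oxidised (anode), so E°cell = (-1.65) − (+0.82) = -2.47 V.
Balancing electrons gives n = 6.
ΔG° = −nFE° = −(6)(96485)(-2.47) = 1,429,908 J = +1429.9 kJ/mol.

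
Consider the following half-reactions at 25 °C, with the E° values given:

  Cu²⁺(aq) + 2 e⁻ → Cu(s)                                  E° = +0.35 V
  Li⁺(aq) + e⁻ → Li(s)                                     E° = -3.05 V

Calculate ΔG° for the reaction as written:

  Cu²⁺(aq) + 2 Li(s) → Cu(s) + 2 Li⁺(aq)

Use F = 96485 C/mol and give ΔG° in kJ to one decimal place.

-656.1 kJ

As written, Cu²⁺/Cu is reduced (cathode) and Li⁺/Li is oxidised (anode), so E°cell = (+0.35) − (-3.05) = +3.40 V.
Balancing electrons gives n = 2.
ΔG° = −nFE° = −(2)(96485)(+3.40) = -656,098 J = -656.1 kJ.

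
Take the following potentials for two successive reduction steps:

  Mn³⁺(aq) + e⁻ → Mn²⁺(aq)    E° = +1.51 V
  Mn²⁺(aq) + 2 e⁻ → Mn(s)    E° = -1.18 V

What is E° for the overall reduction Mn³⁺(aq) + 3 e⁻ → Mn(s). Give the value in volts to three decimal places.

-0.283 V

Standard free energies of sequential steps add: ΔG°₃ = ΔG°₁ + ΔG°₂, so n₃E°₃ = n₁E°₁ + n₂E°₂.
E°₃ = (1×+1.51 + 2×-1.18) / 3 = (-0.850) / 3 = -0.283 V.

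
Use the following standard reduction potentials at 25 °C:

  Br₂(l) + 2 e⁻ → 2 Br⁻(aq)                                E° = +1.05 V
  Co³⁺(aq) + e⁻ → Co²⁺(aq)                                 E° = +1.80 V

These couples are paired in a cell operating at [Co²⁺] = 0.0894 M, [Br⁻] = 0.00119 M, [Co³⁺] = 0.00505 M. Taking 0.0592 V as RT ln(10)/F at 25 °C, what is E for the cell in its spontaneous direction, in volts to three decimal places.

+0.503 V

Co³⁺/Co²⁺ is the cathode (higher E°), Br₂/Br⁻ the anode: E°cell = +1.80 − (+1.05) = +0.75 V, n = 2.
Overall: 2 Co³⁺(aq) + 2 Br⁻(aq) → 2 Co²⁺(aq) + Br₂(l)
Q = [Co²⁺]^2 / ([Co³⁺]^2·[Br⁻]^2); log Q = 8.345.
E = E° − (0.0592/n) log Q = +0.75 − (0.0592/2)(8.345) = +0.503 V.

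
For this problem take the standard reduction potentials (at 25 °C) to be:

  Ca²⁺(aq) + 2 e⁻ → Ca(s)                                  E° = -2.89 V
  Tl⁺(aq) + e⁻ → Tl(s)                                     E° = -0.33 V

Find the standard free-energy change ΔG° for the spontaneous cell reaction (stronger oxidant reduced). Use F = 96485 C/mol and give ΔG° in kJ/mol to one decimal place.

-494.0 kJ/mol

Tl⁺/Tl (E° = -0.33 V) is the cathode; Ca²⁺/Ca (E° = -2.89 V) is the anode, so E°cell = +2.56 V.
Balancing electrons gives n = 2 (lcm of 1 and 2).
ΔG° = −nFE° = −(2)(96485)(+2.56) = -494,003 J = -494.0 kJ/mol.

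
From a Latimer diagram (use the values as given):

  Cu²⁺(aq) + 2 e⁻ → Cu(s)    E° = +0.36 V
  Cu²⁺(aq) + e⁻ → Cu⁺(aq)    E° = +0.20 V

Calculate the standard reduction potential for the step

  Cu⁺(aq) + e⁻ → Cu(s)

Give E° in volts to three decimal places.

Sequential free energies add, so n₃E°₃ = n₁E°₁ + n₂E°₂.
With n₃ = 2, and the known step contributing 1×(+0.20) V, the unknown satisfies 1·E° = 2×(+0.36) − 1×(+0.20) = +0.520.
E° = +0.520 / 1 = +0.520 V.

+0.520 V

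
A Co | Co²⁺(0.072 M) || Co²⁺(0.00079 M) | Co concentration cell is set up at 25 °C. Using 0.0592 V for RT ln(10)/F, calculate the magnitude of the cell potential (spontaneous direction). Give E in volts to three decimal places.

+0.058 V

For a concentration cell E°cell = 0. The 0.072 M side is the cathode (reduction is favoured where [Co²⁺] is higher).
With n = 2, E = −(0.0592/2) log([Co²⁺]ₐₙ/[Co²⁺]꜀ₐₜ) = −(0.0592/2) log(0.00079/0.072) = −(0.0592/2)(-1.960) = +0.058 V.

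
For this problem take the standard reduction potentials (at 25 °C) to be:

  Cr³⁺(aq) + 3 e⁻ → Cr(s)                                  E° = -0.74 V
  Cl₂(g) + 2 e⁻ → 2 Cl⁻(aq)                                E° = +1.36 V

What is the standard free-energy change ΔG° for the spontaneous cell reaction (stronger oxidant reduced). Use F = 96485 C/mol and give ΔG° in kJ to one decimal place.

Cl₂/Cl⁻ (E° = +1.36 V) is the cathode; Cr³⁺/Cr (E° = -0.74 V) is the anode, so E°cell = +2.10 V.
Balancing electrons gives n = 6 (lcm of 2 and 3).
ΔG° = −nFE° = −(6)(96485)(+2.10) = -1,215,711 J = -1215.7 kJ.

-1215.7 kJ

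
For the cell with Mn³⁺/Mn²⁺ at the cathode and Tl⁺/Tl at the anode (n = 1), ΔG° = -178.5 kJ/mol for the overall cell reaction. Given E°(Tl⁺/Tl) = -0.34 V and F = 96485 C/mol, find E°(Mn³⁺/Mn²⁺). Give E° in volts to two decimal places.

E°cell = −ΔG°/(nF) = −(-178.5×10³)/((1)(96485)) = +1.850 V.
Since Mn³⁺/Mn²⁺ is the cathode and Tl⁺/Tl the anode, E°cell = E°(Mn³⁺/Mn²⁺) − E°(Tl⁺/Tl).
So E°(Mn³⁺/Mn²⁺) = E°cell + E°(Tl⁺/Tl) = +1.850 + (-0.34) = +1.51 V.

+1.51 V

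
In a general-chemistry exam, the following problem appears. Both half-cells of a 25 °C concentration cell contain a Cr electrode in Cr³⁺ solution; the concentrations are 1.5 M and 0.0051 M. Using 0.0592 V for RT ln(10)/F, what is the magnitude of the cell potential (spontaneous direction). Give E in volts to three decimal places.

For a concentration cell E°cell = 0. The 1.5 M side is the cathode (reduction is favoured where [Cr³⁺] is higher).
With n = 3, E = −(0.0592/3) log([Cr³⁺]ₐₙ/[Cr³⁺]꜀ₐₜ) = −(0.0592/3) log(0.0051/1.5) = −(0.0592/3)(-2.469) = +0.049 V.

+0.049 V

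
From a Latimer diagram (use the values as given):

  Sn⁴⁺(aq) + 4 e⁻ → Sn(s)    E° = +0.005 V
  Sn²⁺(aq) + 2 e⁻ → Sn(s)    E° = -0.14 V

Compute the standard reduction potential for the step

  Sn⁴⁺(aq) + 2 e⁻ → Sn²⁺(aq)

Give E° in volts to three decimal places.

Sequential free energies add, so n₃E°₃ = n₁E°₁ + n₂E°₂.
With n₃ = 4, and the known step contributing 2×(-0.14) V, the unknown satisfies 2·E° = 4×(+0.005) − 2×(-0.14) = +0.300.
E° = +0.300 / 2 = +0.150 V.

+0.150 V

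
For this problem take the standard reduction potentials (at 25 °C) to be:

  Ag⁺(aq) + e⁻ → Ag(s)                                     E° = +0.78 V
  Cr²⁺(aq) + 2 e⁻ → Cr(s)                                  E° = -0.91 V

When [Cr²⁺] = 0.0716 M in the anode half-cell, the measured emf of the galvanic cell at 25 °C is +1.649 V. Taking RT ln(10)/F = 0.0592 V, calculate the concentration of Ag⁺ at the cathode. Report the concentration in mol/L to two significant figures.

0.054 M

Ag⁺/Ag is the cathode, Cr²⁺/Cr the anode: E°cell = +1.69 V, n = 2.
Overall reaction: 2 Ag⁺(aq) + Cr(s) → 2 Ag(s) + Cr²⁺(aq); Q = [Cr²⁺]^1/[Ag⁺]^2.
From E = E° − (0.0592/n) log Q: log Q = (E° − E)·n/0.0592 = (+1.69 − (+1.649))·2/0.0592 = 1.3851.
So 2·log[Ag⁺] = 1·log(0.0716) − log Q = -1.1451 − (1.3851) = -2.5302; log[Ag⁺] = -2.5302 / 2 = -1.2651; [Ag⁺] = 10^(-1.2651) ≈ 0.054 M.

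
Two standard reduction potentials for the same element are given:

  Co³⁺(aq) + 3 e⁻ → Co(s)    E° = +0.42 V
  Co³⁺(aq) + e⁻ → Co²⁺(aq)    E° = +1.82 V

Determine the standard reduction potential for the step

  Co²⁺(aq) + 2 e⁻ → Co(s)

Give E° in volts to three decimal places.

-0.280 V

Sequential free energies add, so n₃E°₃ = n₁E°₁ + n₂E°₂.
With n₃ = 3, and the known step contributing 1×(+1.82) V, the unknown satisfies 2·E° = 3×(+0.42) − 1×(+1.82) = -0.560.
E° = -0.560 / 2 = -0.280 V.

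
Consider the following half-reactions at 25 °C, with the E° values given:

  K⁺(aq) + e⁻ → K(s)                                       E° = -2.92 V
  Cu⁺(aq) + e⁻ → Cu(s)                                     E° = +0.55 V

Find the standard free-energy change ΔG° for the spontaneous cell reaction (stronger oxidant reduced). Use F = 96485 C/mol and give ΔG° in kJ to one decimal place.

-334.8 kJ

Cu⁺/Cu (E° = +0.55 V) is the cathode; K⁺/K (E° = -2.92 V) is the anode, so E°cell = +3.47 V.
Balancing electrons gives n = 1 (lcm of 1 and 1).
ΔG° = −nFE° = −(1)(96485)(+3.47) = -334,803 J = -334.8 kJ.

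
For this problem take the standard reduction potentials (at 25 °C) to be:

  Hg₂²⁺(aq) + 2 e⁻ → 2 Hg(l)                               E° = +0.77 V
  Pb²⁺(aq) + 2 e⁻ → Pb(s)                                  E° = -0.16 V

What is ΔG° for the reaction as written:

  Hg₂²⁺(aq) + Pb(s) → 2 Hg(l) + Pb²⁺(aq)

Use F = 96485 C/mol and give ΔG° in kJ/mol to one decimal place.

-179.5 kJ/mol

As written, Hg₂²⁺/Hg is reduced (cathode) and Pb²⁺/Pb is oxidised (anode), so E°cell = (+0.77) − (-0.16) = +0.93 V.
Balancing electrons gives n = 2.
ΔG° = −nFE° = −(2)(96485)(+0.93) = -179,462 J = -179.5 kJ/mol.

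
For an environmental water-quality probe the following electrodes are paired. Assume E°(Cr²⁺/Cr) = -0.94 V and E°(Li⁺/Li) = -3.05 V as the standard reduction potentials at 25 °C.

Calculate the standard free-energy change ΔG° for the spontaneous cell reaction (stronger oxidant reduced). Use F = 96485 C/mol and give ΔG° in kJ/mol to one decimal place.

-407.2 kJ/mol

Cr²⁺/Cr (E° = -0.94 V) is the cathode; Li⁺/Li (E° = -3.05 V) is the anode, so E°cell = +2.11 V.
Balancing electrons gives n = 2 (lcm of 2 and 1).
ΔG° = −nFE° = −(2)(96485)(+2.11) = -407,167 J = -407.2 kJ/mol.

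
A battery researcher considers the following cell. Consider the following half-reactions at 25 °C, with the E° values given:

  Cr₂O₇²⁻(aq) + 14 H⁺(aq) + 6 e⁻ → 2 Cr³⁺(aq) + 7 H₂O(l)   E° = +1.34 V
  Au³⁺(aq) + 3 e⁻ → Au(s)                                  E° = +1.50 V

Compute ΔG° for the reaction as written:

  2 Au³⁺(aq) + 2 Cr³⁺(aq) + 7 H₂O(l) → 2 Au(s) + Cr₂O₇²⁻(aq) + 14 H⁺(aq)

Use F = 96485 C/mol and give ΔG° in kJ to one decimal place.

-92.6 kJ

As written, Au³⁺/Au is reduced (cathode) and Cr₂O₇²⁻/Cr³⁺ is oxidised (anode), so E°cell = (+1.50) − (+1.34) = +0.16 V.
Balancing electrons gives n = 6.
ΔG° = −nFE° = −(6)(96485)(+0.16) = -92,626 J = -92.6 kJ.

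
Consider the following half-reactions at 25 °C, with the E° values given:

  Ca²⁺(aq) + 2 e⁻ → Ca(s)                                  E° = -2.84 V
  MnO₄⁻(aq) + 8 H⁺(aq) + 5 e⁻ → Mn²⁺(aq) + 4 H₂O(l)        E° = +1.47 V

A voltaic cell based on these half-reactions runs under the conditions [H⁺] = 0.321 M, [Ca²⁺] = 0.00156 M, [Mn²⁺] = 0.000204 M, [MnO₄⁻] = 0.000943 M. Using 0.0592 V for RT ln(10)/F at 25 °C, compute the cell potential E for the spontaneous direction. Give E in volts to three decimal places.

+4.354 V

MnO₄⁻/Mn²⁺ is the cathode (higher E°), Ca²⁺/Ca the anode: E°cell = +1.47 − (-2.84) = +4.31 V, n = 10.
Overall: 2 MnO₄⁻(aq) + 16 H⁺(aq) + 5 Ca(s) → 2 Mn²⁺(aq) + 8 H₂O(l) + 5 Ca²⁺(aq)
Q = [Mn²⁺]^2·[Ca²⁺]^5 / ([MnO₄⁻]^2·[H⁺]^16); log Q = -7.468.
E = E° − (0.0592/n) log Q = +4.31 − (0.0592/10)(-7.468) = +4.354 V.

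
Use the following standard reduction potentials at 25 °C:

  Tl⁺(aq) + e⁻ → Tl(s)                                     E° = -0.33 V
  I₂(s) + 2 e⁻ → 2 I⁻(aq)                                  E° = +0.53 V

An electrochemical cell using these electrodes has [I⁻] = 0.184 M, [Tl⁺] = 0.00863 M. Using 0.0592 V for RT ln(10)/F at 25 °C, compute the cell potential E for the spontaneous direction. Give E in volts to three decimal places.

+1.026 V

I₂/I⁻ is the cathode (higher E°), Tl⁺/Tl the anode: E°cell = +0.53 − (-0.33) = +0.86 V, n = 2.
Overall: I₂(s) + 2 Tl(s) → 2 I⁻(aq) + 2 Tl⁺(aq)
Q = [I⁻]^2·[Tl⁺]^2; log Q = -5.598.
E = E° − (0.0592/n) log Q = +0.86 − (0.0592/2)(-5.598) = +1.026 V.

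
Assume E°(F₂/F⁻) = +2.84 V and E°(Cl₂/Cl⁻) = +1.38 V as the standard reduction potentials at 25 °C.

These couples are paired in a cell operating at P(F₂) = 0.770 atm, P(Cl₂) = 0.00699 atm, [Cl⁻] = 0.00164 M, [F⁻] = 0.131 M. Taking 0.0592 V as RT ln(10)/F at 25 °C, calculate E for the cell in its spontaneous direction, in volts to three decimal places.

+1.408 V

F₂/F⁻ is the cathode (higher E°), Cl₂/Cl⁻ the anode: E°cell = +2.84 − (+1.38) = +1.46 V, n = 2.
Overall: F₂(g) + 2 Cl⁻(aq) → 2 F⁻(aq) + Cl₂(g)
Q = [F⁻]^2·P(Cl₂) / (P(F₂)·[Cl⁻]^2); log Q = 1.763.
E = E° − (0.0592/n) log Q = +1.46 − (0.0592/2)(1.763) = +1.408 V.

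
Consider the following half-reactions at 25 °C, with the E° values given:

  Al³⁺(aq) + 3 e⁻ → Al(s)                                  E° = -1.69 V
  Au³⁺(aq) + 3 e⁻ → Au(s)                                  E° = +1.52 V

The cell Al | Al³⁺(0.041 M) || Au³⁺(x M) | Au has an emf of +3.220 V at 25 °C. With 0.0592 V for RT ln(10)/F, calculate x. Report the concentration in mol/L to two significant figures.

0.13 M

Au³⁺/Au is the cathode, Al³⁺/Al the anode: E°cell = +3.21 V, n = 3.
Overall reaction: Au³⁺(aq) + Al(s) → Au(s) + Al³⁺(aq); Q = [Al³⁺]^1/[Au³⁺]^1.
From E = E° − (0.0592/n) log Q: log Q = (E° − E)·n/0.0592 = (+3.21 − (+3.220))·3/0.0592 = -0.5068.
So 1·log[Au³⁺] = 1·log(0.041) − log Q = -1.3872 − (-0.5068) = -0.8804; [Au³⁺] = 10^(-0.8804) ≈ 0.13 M.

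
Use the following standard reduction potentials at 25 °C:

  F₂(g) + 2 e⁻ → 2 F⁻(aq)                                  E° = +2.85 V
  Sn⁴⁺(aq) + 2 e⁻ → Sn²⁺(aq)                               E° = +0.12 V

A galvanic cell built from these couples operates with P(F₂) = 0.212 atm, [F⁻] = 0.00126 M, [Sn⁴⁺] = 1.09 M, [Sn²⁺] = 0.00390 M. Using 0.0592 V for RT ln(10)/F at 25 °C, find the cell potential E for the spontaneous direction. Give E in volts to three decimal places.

+2.809 V

F₂/F⁻ is the cathode (higher E°), Sn⁴⁺/Sn²⁺ the anode: E°cell = +2.85 − (+0.12) = +2.73 V, n = 2.
Overall: F₂(g) + Sn²⁺(aq) → 2 F⁻(aq) + Sn⁴⁺(aq)
Q = [F⁻]^2·[Sn⁴⁺] / (P(F₂)·[Sn²⁺]); log Q = -2.679.
E = E° − (0.0592/n) log Q = +2.73 − (0.0592/2)(-2.679) = +2.809 V.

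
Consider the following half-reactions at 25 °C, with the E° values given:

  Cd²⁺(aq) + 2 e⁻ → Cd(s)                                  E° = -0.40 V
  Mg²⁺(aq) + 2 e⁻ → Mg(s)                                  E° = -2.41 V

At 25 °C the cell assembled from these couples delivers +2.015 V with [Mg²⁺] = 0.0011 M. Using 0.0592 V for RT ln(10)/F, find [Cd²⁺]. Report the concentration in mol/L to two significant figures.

Cd²⁺/Cd is the cathode, Mg²⁺/Mg the anode: E°cell = +2.01 V, n = 2.
Overall reaction: Cd²⁺(aq) + Mg(s) → Cd(s) + Mg²⁺(aq); Q = [Mg²⁺]^1/[Cd²⁺]^1.
From E = E° − (0.0592/n) log Q: log Q = (E° − E)·n/0.0592 = (+2.01 − (+2.015))·2/0.0592 = -0.1689.
So 1·log[Cd²⁺] = 1·log(0.0011) − log Q = -2.9586 − (-0.1689) = -2.7897; [Cd²⁺] = 10^(-2.7897) ≈ 0.0016 M.

0.0016 M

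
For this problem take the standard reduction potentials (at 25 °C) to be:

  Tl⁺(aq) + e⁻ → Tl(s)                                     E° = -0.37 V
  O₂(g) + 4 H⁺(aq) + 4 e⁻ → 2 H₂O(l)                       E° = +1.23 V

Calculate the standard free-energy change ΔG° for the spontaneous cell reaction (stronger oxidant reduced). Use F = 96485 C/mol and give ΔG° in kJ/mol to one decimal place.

O₂/H₂O (E° = +1.23 V) is the cathode; Tl⁺/Tl (E° = -0.37 V) is the anode, so E°cell = +1.60 V.
Balancing electrons gives n = 4 (lcm of 4 and 1).
ΔG° = −nFE° = −(4)(96485)(+1.60) = -617,504 J = -617.5 kJ/mol.

-617.5 kJ/mol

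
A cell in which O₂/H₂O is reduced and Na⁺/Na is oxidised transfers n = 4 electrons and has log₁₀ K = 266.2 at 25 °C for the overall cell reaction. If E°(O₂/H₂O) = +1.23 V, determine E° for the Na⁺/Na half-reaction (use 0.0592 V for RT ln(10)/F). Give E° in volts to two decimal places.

-2.71 V

E°cell = (0.0592/n)·log K = (0.0592/4)(266.2) = +3.940 V.
Since O₂/H₂O is the cathode and Na⁺/Na the anode, E°cell = E°(O₂/H₂O) − E°(Na⁺/Na).
So E°(Na⁺/Na) = E°(O₂/H₂O) − E°cell = (+1.23) − (+3.940) = -2.71 V.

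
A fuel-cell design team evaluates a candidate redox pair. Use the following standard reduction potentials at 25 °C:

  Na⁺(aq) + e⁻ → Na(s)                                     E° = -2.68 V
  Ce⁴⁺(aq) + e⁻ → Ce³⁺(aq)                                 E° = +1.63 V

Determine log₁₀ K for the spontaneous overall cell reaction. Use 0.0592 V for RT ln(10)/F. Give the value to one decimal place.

Cathode: Ce⁴⁺/Ce³⁺; anode: Na⁺/Na. E°cell = +4.31 V, n = 1.
log K = nE°cell / 0.0592 = (1)(+4.31) / 0.0592 = 72.8.

72.8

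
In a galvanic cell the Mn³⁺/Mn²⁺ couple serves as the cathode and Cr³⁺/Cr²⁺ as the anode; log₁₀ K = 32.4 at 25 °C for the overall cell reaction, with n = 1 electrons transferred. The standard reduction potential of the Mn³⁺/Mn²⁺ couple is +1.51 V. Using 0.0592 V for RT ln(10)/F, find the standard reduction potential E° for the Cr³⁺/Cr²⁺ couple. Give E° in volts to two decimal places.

-0.41 V

E°cell = (0.0592/n)·log K = (0.0592/1)(32.4) = +1.918 V.
Since Mn³⁺/Mn²⁺ is the cathode and Cr³⁺/Cr²⁺ the anode, E°cell = E°(Mn³⁺/Mn²⁺) − E°(Cr³⁺/Cr²⁺).
So E°(Cr³⁺/Cr²⁺) = E°(Mn³⁺/Mn²⁺) − E°cell = (+1.51) − (+1.918) = -0.41 V.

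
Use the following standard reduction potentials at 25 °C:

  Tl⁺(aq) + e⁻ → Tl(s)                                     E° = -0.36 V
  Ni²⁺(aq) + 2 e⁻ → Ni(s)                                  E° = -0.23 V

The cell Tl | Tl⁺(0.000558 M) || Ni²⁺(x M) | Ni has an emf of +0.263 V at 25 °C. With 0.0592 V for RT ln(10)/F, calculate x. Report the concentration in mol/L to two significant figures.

Ni²⁺/Ni is the cathode, Tl⁺/Tl the anode: E°cell = +0.13 V, n = 2.
Overall reaction: Ni²⁺(aq) + 2 Tl(s) → Ni(s) + 2 Tl⁺(aq); Q = [Tl⁺]^2/[Ni²⁺]^1.
From E = E° − (0.0592/n) log Q: log Q = (E° − E)·n/0.0592 = (+0.13 − (+0.263))·2/0.0592 = -4.4932.
So 1·log[Ni²⁺] = 2·log(0.000558) − log Q = -6.5067 − (-4.4932) = -2.0135; [Ni²⁺] = 10^(-2.0135) ≈ 0.0097 M.

0.0097 M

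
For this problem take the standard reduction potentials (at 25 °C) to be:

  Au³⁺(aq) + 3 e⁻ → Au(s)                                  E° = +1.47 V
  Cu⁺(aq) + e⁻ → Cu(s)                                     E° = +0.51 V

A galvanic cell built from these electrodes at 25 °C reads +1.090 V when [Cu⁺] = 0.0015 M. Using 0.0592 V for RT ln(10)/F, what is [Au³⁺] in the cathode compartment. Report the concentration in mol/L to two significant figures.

Au³⁺/Au is the cathode, Cu⁺/Cu the anode: E°cell = +0.96 V, n = 3.
Overall reaction: Au³⁺(aq) + 3 Cu(s) → Au(s) + 3 Cu⁺(aq); Q = [Cu⁺]^3/[Au³⁺]^1.
From E = E° − (0.0592/n) log Q: log Q = (E° − E)·n/0.0592 = (+0.96 − (+1.090))·3/0.0592 = -6.5878.
So 1·log[Au³⁺] = 3·log(0.0015) − log Q = -8.4717 − (-6.5878) = -1.8839; [Au³⁺] = 10^(-1.8839) ≈ 0.013 M.

0.013 M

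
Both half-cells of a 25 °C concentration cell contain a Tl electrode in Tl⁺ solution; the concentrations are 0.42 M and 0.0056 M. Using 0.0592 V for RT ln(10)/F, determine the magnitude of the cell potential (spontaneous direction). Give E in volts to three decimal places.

+0.111 V

For a concentration cell E°cell = 0. The 0.42 M side is the cathode (reduction is favoured where [Tl⁺] is higher).
With n = 1, E = −(0.0592/1) log([Tl⁺]ₐₙ/[Tl⁺]꜀ₐₜ) = −(0.0592/1) log(0.0056/0.42) = −(0.0592/1)(-1.875) = +0.111 V.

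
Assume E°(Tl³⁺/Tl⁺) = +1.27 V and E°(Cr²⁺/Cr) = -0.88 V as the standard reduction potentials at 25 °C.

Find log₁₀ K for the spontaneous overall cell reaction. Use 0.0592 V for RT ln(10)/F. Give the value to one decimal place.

Cathode: Tl³⁺/Tl⁺; anode: Cr²⁺/Cr. E°cell = +2.15 V, n = 2.
log K = nE°cell / 0.0592 = (2)(+2.15) / 0.0592 = 72.6.

72.6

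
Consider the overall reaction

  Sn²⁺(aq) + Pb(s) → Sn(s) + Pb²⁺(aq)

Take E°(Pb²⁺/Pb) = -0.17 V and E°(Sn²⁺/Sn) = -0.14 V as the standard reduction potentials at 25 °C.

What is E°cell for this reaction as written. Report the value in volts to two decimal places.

+0.03 V

The Sn²⁺/Sn couple has the higher reduction potential, so it is the cathode; Pb²⁺/Pb is oxidised at the anode.
E°cell = E°(cathode) − E°(anode) = (-0.14) − (-0.17) = +0.03 V.
Since E°cell > 0, the reaction is spontaneous under standard conditions.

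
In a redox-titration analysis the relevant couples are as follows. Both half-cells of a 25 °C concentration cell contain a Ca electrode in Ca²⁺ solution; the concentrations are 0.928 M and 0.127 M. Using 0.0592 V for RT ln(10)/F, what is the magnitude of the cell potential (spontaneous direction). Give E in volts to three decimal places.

For a concentration cell E°cell = 0. The 0.928 M side is the cathode (reduction is favoured where [Ca²⁺] is higher).
With n = 2, E = −(0.0592/2) log([Ca²⁺]ₐₙ/[Ca²⁺]꜀ₐₜ) = −(0.0592/2) log(0.127/0.928) = −(0.0592/2)(-0.864) = +0.026 V.

+0.026 V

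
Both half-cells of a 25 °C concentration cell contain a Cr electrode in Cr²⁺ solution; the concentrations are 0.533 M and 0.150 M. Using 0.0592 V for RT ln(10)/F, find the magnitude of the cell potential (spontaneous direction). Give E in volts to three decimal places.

For a concentration cell E°cell = 0. The 0.533 M side is the cathode (reduction is favoured where [Cr²⁺] is higher).
With n = 2, E = −(0.0592/2) log([Cr²⁺]ₐₙ/[Cr²⁺]꜀ₐₜ) = −(0.0592/2) log(0.15/0.533) = −(0.0592/2)(-0.551) = +0.016 V.

+0.016 V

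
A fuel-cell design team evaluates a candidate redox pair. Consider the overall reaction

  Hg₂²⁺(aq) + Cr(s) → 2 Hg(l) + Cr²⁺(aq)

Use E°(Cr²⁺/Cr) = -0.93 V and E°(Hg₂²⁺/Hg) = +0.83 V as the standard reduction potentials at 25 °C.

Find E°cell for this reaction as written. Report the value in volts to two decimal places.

The Hg₂²⁺/Hg couple has the higher reduction potential, so it is the cathode; Cr²⁺/Cr is oxidised at the anode.
E°cell = E°(cathode) − E°(anode) = (+0.83) − (-0.93) = +1.76 V.

+1.76 V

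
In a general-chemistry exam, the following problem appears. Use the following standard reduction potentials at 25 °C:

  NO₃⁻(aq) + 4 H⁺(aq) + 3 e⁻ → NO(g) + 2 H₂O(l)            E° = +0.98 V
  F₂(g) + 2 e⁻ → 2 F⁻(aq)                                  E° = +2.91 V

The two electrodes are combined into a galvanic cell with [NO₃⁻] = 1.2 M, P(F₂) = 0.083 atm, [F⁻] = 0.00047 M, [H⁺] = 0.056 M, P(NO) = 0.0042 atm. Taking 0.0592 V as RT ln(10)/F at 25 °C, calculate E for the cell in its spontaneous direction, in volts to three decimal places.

F₂/F⁻ is the cathode (higher E°), NO₃⁻/NO the anode: E°cell = +2.91 − (+0.98) = +1.93 V, n = 6.
Overall: 3 F₂(g) + 2 NO(g) + 4 H₂O(l) → 6 F⁻(aq) + 2 NO₃⁻(aq) + 8 H⁺(aq)
Q = [F⁻]^6·[NO₃⁻]^2·[H⁺]^8 / (P(F₂)^3·P(NO)^2); log Q = -21.827.
E = E° − (0.0592/n) log Q = +1.93 − (0.0592/6)(-21.827) = +2.145 V.

+2.145 V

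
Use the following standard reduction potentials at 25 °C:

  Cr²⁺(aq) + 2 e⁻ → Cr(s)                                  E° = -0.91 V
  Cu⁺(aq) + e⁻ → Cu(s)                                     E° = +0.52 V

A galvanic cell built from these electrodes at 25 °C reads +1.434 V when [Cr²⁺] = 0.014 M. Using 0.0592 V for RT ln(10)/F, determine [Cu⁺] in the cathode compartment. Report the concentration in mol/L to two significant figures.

0.14 M

Cu⁺/Cu is the cathode, Cr²⁺/Cr the anode: E°cell = +1.43 V, n = 2.
Overall reaction: 2 Cu⁺(aq) + Cr(s) → 2 Cu(s) + Cr²⁺(aq); Q = [Cr²⁺]^1/[Cu⁺]^2.
From E = E° − (0.0592/n) log Q: log Q = (E° − E)·n/0.0592 = (+1.43 − (+1.434))·2/0.0592 = -0.1351.
So 2·log[Cu⁺] = 1·log(0.014) − log Q = -1.8539 − (-0.1351) = -1.7188; log[Cu⁺] = -1.7188 / 2 = -0.8594; [Cu⁺] = 10^(-0.8594) ≈ 0.14 M.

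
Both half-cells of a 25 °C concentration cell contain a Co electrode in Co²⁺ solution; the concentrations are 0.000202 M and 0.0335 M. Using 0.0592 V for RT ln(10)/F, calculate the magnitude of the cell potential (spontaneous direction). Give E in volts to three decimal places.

+0.066 V

For a concentration cell E°cell = 0. The 0.0335 M side is the cathode (reduction is favoured where [Co²⁺] is higher).
With n = 2, E = −(0.0592/2) log([Co²⁺]ₐₙ/[Co²⁺]꜀ₐₜ) = −(0.0592/2) log(0.000202/0.0335) = −(0.0592/2)(-2.220) = +0.066 V.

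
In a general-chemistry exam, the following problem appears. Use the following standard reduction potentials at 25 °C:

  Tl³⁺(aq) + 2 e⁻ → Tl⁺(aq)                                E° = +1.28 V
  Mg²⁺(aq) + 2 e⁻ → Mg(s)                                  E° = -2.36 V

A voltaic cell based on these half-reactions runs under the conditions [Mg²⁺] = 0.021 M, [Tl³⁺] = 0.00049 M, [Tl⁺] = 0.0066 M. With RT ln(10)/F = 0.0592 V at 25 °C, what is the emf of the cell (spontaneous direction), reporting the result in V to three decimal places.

+3.656 V

Tl³⁺/Tl⁺ is the cathode (higher E°), Mg²⁺/Mg the anode: E°cell = +1.28 − (-2.36) = +3.64 V, n = 2.
Overall: Tl³⁺(aq) + Mg(s) → Tl⁺(aq) + Mg²⁺(aq)
Q = [Tl⁺]·[Mg²⁺] / ([Tl³⁺]); log Q = -0.548.
E = E° − (0.0592/n) log Q = +3.64 − (0.0592/2)(-0.548) = +3.656 V.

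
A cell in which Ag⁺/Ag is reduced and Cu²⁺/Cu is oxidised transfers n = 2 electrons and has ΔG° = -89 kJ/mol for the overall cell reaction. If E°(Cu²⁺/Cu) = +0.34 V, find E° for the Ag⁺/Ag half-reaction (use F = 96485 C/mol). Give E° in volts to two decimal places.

+0.80 V

E°cell = −ΔG°/(nF) = −(-89×10³)/((2)(96485)) = +0.461 V.
Since Ag⁺/Ag is the cathode and Cu²⁺/Cu the anode, E°cell = E°(Ag⁺/Ag) − E°(Cu²⁺/Cu).
So E°(Ag⁺/Ag) = E°cell + E°(Cu²⁺/Cu) = +0.461 + (+0.34) = +0.80 V.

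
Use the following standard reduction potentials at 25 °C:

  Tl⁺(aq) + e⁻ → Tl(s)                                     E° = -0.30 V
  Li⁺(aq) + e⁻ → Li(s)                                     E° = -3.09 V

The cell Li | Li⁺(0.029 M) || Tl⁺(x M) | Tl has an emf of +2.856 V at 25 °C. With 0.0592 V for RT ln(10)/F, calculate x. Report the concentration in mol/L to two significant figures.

Tl⁺/Tl is the cathode, Li⁺/Li the anode: E°cell = +2.79 V, n = 1.
Overall reaction: Tl⁺(aq) + Li(s) → Tl(s) + Li⁺(aq); Q = [Li⁺]^1/[Tl⁺]^1.
From E = E° − (0.0592/n) log Q: log Q = (E° − E)·n/0.0592 = (+2.79 − (+2.856))·1/0.0592 = -1.1149.
So 1·log[Tl⁺] = 1·log(0.029) − log Q = -1.5376 − (-1.1149) = -0.4227; [Tl⁺] = 10^(-0.4227) ≈ 0.38 M.

0.38 M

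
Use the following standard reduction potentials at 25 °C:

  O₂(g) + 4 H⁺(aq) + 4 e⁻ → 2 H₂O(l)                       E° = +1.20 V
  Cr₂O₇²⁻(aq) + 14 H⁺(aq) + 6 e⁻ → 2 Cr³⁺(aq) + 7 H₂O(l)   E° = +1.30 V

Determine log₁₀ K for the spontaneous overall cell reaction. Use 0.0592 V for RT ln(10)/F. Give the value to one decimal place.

20.3

Cathode: Cr₂O₇²⁻/Cr³⁺; anode: O₂/H₂O. E°cell = +0.10 V, n = 12.
log K = nE°cell / 0.0592 = (12)(+0.10) / 0.0592 = 20.3.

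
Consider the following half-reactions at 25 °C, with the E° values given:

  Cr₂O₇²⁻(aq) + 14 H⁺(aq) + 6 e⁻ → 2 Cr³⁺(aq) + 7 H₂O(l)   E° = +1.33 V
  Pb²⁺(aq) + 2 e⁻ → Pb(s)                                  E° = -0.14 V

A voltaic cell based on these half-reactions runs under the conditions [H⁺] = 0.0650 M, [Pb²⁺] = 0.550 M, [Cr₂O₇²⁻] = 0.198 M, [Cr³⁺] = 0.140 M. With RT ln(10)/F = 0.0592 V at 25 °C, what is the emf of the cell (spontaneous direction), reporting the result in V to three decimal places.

+1.324 V

Cr₂O₇²⁻/Cr³⁺ is the cathode (higher E°), Pb²⁺/Pb the anode: E°cell = +1.33 − (-0.14) = +1.47 V, n = 6.
Overall: Cr₂O₇²⁻(aq) + 14 H⁺(aq) + 3 Pb(s) → 2 Cr³⁺(aq) + 7 H₂O(l) + 3 Pb²⁺(aq)
Q = [Cr³⁺]^2·[Pb²⁺]^3 / ([Cr₂O₇²⁻]·[H⁺]^14); log Q = 14.836.
E = E° − (0.0592/n) log Q = +1.47 − (0.0592/6)(14.836) = +1.324 V.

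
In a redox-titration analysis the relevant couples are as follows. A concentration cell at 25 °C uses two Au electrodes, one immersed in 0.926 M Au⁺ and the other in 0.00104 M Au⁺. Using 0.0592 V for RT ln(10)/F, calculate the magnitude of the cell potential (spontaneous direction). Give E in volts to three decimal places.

+0.175 V

For a concentration cell E°cell = 0. The 0.926 M side is the cathode (reduction is favoured where [Au⁺] is higher).
With n = 1, E = −(0.0592/1) log([Au⁺]ₐₙ/[Au⁺]꜀ₐₜ) = −(0.0592/1) log(0.00104/0.926) = −(0.0592/1)(-2.950) = +0.175 V.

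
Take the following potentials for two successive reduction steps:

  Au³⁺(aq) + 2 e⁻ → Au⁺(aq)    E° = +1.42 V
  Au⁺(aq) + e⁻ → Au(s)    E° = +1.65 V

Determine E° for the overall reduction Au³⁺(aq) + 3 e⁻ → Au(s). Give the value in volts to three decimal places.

Since ΔG° = −nFE° is additive over sequential reductions, n₃E°₃ = n₁E°₁ + n₂E°₂.
E°₃ = (2×+1.42 + 1×+1.65) / 3 = (+4.490) / 3 = +1.497 V.

+1.497 V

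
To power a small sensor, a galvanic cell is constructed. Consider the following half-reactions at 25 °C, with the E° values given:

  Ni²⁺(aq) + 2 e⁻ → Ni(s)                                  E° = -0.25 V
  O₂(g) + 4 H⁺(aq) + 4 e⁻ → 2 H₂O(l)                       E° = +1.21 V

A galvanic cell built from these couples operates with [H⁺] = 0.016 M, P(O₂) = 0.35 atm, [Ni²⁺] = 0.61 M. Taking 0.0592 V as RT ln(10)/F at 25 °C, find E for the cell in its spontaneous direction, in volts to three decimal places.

+1.353 V

O₂/H₂O is the cathode (higher E°), Ni²⁺/Ni the anode: E°cell = +1.21 − (-0.25) = +1.46 V, n = 4.
Overall: O₂(g) + 4 H⁺(aq) + 2 Ni(s) → 2 H₂O(l) + 2 Ni²⁺(aq)
Q = [Ni²⁺]^2 / (P(O₂)·[H⁺]^4); log Q = 7.210.
E = E° − (0.0592/n) log Q = +1.46 − (0.0592/4)(7.210) = +1.353 V.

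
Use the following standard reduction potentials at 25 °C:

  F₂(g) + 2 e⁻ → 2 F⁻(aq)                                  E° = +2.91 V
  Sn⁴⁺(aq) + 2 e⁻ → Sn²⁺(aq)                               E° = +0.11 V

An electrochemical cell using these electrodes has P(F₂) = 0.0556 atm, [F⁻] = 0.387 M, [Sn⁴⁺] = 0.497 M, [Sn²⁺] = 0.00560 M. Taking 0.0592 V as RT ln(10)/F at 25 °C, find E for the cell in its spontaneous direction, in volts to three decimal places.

+2.730 V

F₂/F⁻ is the cathode (higher E°), Sn⁴⁺/Sn²⁺ the anode: E°cell = +2.91 − (+0.11) = +2.80 V, n = 2.
Overall: F₂(g) + Sn²⁺(aq) → 2 F⁻(aq) + Sn⁴⁺(aq)
Q = [F⁻]^2·[Sn⁴⁺] / (P(F₂)·[Sn²⁺]); log Q = 2.379.
E = E° − (0.0592/n) log Q = +2.80 − (0.0592/2)(2.379) = +2.730 V.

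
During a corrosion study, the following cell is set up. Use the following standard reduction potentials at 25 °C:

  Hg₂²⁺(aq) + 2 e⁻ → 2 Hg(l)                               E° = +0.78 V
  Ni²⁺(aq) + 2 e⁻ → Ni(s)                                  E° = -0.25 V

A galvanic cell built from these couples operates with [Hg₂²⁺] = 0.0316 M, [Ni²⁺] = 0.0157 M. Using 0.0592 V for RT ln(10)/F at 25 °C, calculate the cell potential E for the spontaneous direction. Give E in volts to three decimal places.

Hg₂²⁺/Hg is the cathode (higher E°), Ni²⁺/Ni the anode: E°cell = +0.78 − (-0.25) = +1.03 V, n = 2.
Overall: Hg₂²⁺(aq) + Ni(s) → 2 Hg(l) + Ni²⁺(aq)
Q = [Ni²⁺] / ([Hg₂²⁺]); log Q = -0.304.
E = E° − (0.0592/n) log Q = +1.03 − (0.0592/2)(-0.304) = +1.039 V.

+1.039 V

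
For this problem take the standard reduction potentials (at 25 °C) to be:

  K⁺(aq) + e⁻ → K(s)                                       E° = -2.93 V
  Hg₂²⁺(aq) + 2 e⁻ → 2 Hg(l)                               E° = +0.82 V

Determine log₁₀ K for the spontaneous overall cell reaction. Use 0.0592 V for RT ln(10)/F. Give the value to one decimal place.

Cathode: Hg₂²⁺/Hg; anode: K⁺/K. E°cell = +3.75 V, n = 2.
log K = nE°cell / 0.0592 = (2)(+3.75) / 0.0592 = 126.7.

126.7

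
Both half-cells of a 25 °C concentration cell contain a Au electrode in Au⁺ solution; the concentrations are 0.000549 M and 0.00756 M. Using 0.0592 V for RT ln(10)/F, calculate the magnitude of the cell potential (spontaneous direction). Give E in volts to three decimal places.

+0.067 V

For a concentration cell E°cell = 0. The 0.00756 M side is the cathode (reduction is favoured where [Au⁺] is higher).
With n = 1, E = −(0.0592/1) log([Au⁺]ₐₙ/[Au⁺]꜀ₐₜ) = −(0.0592/1) log(0.000549/0.00756) = −(0.0592/1)(-1.139) = +0.067 V.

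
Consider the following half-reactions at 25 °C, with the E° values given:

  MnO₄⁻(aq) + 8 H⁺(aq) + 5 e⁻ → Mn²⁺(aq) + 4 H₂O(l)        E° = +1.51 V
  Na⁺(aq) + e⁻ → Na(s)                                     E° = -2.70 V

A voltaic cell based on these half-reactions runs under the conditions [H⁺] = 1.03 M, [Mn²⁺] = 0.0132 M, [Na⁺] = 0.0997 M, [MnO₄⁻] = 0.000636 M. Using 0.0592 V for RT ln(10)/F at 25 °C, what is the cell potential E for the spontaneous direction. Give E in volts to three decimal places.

+4.255 V

MnO₄⁻/Mn²⁺ is the cathode (higher E°), Na⁺/Na the anode: E°cell = +1.51 − (-2.70) = +4.21 V, n = 5.
Overall: MnO₄⁻(aq) + 8 H⁺(aq) + 5 Na(s) → Mn²⁺(aq) + 4 H₂O(l) + 5 Na⁺(aq)
Q = [Mn²⁺]·[Na⁺]^5 / ([MnO₄⁻]·[H⁺]^8); log Q = -3.792.
E = E° − (0.0592/n) log Q = +4.21 − (0.0592/5)(-3.792) = +4.255 V.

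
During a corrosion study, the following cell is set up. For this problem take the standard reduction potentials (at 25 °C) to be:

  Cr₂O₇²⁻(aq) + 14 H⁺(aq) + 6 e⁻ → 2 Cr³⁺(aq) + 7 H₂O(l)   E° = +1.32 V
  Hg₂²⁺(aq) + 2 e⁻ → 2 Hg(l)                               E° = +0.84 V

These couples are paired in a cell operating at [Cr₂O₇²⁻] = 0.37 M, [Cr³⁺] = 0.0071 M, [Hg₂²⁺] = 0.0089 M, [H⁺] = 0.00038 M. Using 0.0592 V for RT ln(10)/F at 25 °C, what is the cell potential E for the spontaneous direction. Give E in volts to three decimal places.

Cr₂O₇²⁻/Cr³⁺ is the cathode (higher E°), Hg₂²⁺/Hg the anode: E°cell = +1.32 − (+0.84) = +0.48 V, n = 6.
Overall: Cr₂O₇²⁻(aq) + 14 H⁺(aq) + 6 Hg(l) → 2 Cr³⁺(aq) + 7 H₂O(l) + 3 Hg₂²⁺(aq)
Q = [Cr³⁺]^2·[Hg₂²⁺]^3 / ([Cr₂O₇²⁻]·[H⁺]^14); log Q = 37.866.
E = E° − (0.0592/n) log Q = +0.48 − (0.0592/6)(37.866) = +0.106 V.

+0.106 V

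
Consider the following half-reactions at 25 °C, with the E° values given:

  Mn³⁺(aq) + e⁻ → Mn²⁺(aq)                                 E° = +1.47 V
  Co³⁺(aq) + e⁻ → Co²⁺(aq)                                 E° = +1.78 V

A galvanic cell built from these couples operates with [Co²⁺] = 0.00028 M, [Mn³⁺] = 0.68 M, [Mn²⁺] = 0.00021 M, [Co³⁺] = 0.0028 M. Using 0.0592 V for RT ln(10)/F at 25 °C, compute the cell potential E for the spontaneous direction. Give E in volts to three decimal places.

Co³⁺/Co²⁺ is the cathode (higher E°), Mn³⁺/Mn²⁺ the anode: E°cell = +1.78 − (+1.47) = +0.31 V, n = 1.
Overall: Co³⁺(aq) + Mn²⁺(aq) → Co²⁺(aq) + Mn³⁺(aq)
Q = [Co²⁺]·[Mn³⁺] / ([Co³⁺]·[Mn²⁺]); log Q = 2.510.
E = E° − (0.0592/n) log Q = +0.31 − (0.0592/1)(2.510) = +0.161 V.

+0.161 V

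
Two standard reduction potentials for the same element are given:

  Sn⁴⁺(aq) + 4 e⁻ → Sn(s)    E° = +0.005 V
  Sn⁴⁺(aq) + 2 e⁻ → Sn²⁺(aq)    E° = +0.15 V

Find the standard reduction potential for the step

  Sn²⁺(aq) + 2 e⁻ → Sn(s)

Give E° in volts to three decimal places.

Sequential free energies add, so n₃E°₃ = n₁E°₁ + n₂E°₂.
With n₃ = 4, and the known step contributing 2×(+0.15) V, the unknown satisfies 2·E° = 4×(+0.005) − 2×(+0.15) = -0.280.
E° = -0.280 / 2 = -0.140 V.

-0.140 V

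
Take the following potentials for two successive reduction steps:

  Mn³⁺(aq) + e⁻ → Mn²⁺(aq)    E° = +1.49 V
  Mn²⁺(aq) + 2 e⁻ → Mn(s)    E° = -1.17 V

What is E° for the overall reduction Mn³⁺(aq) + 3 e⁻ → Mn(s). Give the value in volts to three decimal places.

Since ΔG° = −nFE° is additive over sequential reductions, n₃E°₃ = n₁E°₁ + n₂E°₂.
E°₃ = (1×+1.49 + 2×-1.17) / 3 = (-0.850) / 3 = -0.283 V.

-0.283 V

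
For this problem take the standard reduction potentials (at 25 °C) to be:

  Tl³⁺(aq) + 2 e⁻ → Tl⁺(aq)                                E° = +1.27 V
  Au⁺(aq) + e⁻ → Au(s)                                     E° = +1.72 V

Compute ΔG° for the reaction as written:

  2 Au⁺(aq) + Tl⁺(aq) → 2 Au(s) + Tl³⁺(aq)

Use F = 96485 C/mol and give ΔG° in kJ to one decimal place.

-86.8 kJ

As written, Au⁺/Au is reduced (cathode) and Tl³⁺/Tl⁺ is oxidised (anode), so E°cell = (+1.72) − (+1.27) = +0.45 V.
Balancing electrons gives n = 2.
ΔG° = −nFE° = −(2)(96485)(+0.45) = -86,836 J = -86.8 kJ.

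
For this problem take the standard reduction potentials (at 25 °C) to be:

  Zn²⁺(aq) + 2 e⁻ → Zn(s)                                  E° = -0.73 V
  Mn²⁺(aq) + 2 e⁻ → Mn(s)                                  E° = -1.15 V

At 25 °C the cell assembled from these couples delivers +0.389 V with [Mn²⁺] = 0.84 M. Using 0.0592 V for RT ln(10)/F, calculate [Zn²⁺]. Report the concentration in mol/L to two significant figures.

0.075 M

Zn²⁺/Zn is the cathode, Mn²⁺/Mn the anode: E°cell = +0.42 V, n = 2.
Overall reaction: Zn²⁺(aq) + Mn(s) → Zn(s) + Mn²⁺(aq); Q = [Mn²⁺]^1/[Zn²⁺]^1.
From E = E° − (0.0592/n) log Q: log Q = (E° − E)·n/0.0592 = (+0.42 − (+0.389))·2/0.0592 = 1.0473.
So 1·log[Zn²⁺] = 1·log(0.84) − log Q = -0.0757 − (1.0473) = -1.1230; [Zn²⁺] = 10^(-1.1230) ≈ 0.075 M.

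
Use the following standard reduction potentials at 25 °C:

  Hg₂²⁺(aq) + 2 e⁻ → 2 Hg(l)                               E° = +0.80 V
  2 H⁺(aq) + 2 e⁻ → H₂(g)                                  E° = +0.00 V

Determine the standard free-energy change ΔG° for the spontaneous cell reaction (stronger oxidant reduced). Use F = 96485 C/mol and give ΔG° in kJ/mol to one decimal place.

Hg₂²⁺/Hg (E° = +0.80 V) is the cathode; H⁺/H₂ (E° = +0.00 V) is the anode, so E°cell = +0.80 V.
Balancing electrons gives n = 2 (lcm of 2 and 2).
ΔG° = −nFE° = −(2)(96485)(+0.80) = -154,376 J = -154.4 kJ/mol.

-154.4 kJ/mol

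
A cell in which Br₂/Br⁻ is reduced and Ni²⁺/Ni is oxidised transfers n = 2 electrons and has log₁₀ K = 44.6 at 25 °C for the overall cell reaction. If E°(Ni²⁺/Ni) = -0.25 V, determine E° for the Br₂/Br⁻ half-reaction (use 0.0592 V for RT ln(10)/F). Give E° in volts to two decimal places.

+1.07 V

E°cell = (0.0592/n)·log K = (0.0592/2)(44.6) = +1.320 V.
Since Br₂/Br⁻ is the cathode and Ni²⁺/Ni the anode, E°cell = E°(Br₂/Br⁻) − E°(Ni²⁺/Ni).
So E°(Br₂/Br⁻) = E°cell + E°(Ni²⁺/Ni) = +1.320 + (-0.25) = +1.07 V.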